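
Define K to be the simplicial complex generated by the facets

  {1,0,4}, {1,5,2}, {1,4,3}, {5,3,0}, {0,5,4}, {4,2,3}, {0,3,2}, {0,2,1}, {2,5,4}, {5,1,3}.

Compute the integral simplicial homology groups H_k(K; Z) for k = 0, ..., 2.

Order the vertices as 0 < 1 < 2 < 3 < 4 < 5. Listing each simplex with vertices in this order, K has dimension 2 with simplices:

  0-simplices (6): [0], [1], [2], [3], [4], [5]
  1-simplices (15): [0,1], [0,2], [0,3], [0,4], [0,5], [1,2], [1,3], [1,4], [1,5], [2,3], [2,4], [2,5], [3,4], [3,5], [4,5]
  2-simplices (10): [0,1,2], [0,1,4], [0,2,3], [0,3,5], [0,4,5], [1,2,5], [1,3,4], [1,3,5], [2,3,4], [2,4,5]

so the chain groups are C_0 ≅ Z^6, C_1 ≅ Z^15, C_2 ≅ Z^10.

∂_1: C_1 → C_0 is given by ∂[p,q] = [q] − [p].
The resulting 6×15 matrix has rank 5, and its Smith normal form has invariant factors (1,1,1,1,1).

The boundary map ∂_2: C_2 → C_1 acts by ∂[p,q,r] = [q,r] − [p,r] + [p,q]. For instance
  ∂[1,2,5] = [2,5] − [1,5] + [1,2],
  ∂[0,2,3] = [2,3] − [0,3] + [0,2].
The resulting 15×10 matrix has rank 10, and its Smith normal form has invariant factors (1,1,1,1,1,1,1,1,1,2).

From H_k ≅ ker(∂_k) / im(∂_{k+1}) we obtain:

  H_0: rank C_0 − rank ∂_1 = 6 − 5 = 1, and the invariant factors of ∂_1 are all 1, so H_0 ≅ Z.
  H_1: rank ker ∂_1 − rank ∂_2 = (15 − 5) − 10 = 0, and ∂_2 has invariant factor 2 > 1, so H_1 ≅ Z/2Z.
  H_2: rank ker ∂_2 − rank ∂_3 = (10 − 10) − 0 = 0, and there is no ∂_3, so H_2 ≅ 0.

H_0 = Z,  H_1 = Z/2Z,  H_2 = 0.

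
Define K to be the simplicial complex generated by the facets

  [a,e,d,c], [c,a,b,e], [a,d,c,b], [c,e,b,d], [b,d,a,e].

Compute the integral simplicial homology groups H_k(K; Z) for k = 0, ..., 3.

Order the vertices as a < b < c < d < e. Listing each simplex with vertices in this order, K has dimension 3 with simplices:

  0-simplices (5): a, b, c, d, e
  1-simplices (10): ab, ac, ad, ae, bc, bd, be, cd, ce, de
  2-simplices (10): abc, abd, abe, acd, ace, ade, bcd, bce, bde, cde
  3-simplices (5): abcd, abce, abde, acde, bcde

Hence C_0 ≅ Z^5, C_1 ≅ Z^10, C_2 ≅ Z^10, C_3 ≅ Z^5.

Boundary ∂_1: C_1 → C_0 is given by ∂[p,q] = [q] − [p]. For instance
  ∂ab = b − a.
This gives a 5×10 integer matrix of rank 4; reducing to Smith normal form yields diagonal entries (1,1,1,1).

Boundary ∂_2: C_2 → C_1 acts by ∂[p,q,r] = [q,r] − [p,r] + [p,q]. For instance
  ∂ace = ce − ae + ac,
  ∂abc = bc − ac + ab.
This gives a 10×10 integer matrix of rank 6; reducing to Smith normal form yields diagonal entries (1,1,1,1,1,1).

Boundary ∂_3: C_3 → C_2 sends each 3-simplex σ to the alternating sum Σ_i (−1)^i (σ with its i-th vertex removed). For instance
  ∂abce = bce − ace + abe − abc,
  ∂abcd = bcd − acd + abd − abc.
The resulting 10×5 matrix has rank 4, and its Smith normal form has invariant factors (1,1,1,1).

Computing H_k = (kernel of ∂_k) / (image of ∂_{k+1}):

  H_0: rank C_0 − rank ∂_1 = 5 − 4 = 1, and the invariant factors of ∂_1 are all 1, so H_0 ≅ Z.
  H_1: rank ker ∂_1 − rank ∂_2 = (10 − 4) − 6 = 0, and the invariant factors of ∂_2 are all 1, so H_1 ≅ 0.
  H_2: rank ker ∂_2 − rank ∂_3 = (10 − 6) − 4 = 0, and the invariant factors of ∂_3 are all 1, so H_2 ≅ 0.
  H_3: rank ker ∂_3 − rank ∂_4 = (5 − 4) − 0 = 1, and there is no ∂_4, so H_3 ≅ Z.

(K is a triangulation of the 3-sphere S^3.)

H_0 ≅ Z,  H_1 = 0,  H_2 = 0,  H_3 ≅ Z.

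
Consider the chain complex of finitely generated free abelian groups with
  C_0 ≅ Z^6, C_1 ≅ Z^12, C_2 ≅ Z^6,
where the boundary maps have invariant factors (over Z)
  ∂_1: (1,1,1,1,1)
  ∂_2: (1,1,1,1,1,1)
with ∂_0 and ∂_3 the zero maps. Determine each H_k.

H_0: b_0 = 6 − 0 − 5 = 1; torsion from ∂_1 factors > 1: none. So H_0 = Z.
H_1: b_1 = 12 − 5 − 6 = 1; torsion from ∂_2 factors > 1: none. So H_1 = Z.
H_2: b_2 = 6 − 6 − 0 = 0; torsion from ∂_3 factors > 1: none. So H_2 = 0.

H_0 = Z,  H_1 = Z,  H_2 = 0.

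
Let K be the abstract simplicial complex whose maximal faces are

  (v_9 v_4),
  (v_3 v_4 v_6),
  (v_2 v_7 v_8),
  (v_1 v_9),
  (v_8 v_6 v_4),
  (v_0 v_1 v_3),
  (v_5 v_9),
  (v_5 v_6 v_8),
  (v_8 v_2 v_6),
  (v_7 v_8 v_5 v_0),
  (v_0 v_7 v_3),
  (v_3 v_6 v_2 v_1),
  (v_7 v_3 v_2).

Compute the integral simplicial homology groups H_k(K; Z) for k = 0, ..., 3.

H_0 = Z,  H_1 = Z^2,  H_2 = 0,  H_3 = 0.

Fix the vertex order v_0 < v_1 < v_2 < v_3 < v_4 < v_5 < v_6 < v_7 < v_8 < v_9 and write every simplex with vertices in increasing order. Then dim K = 3 and the simplices of K are:

  0-simplices (10): [v_0], [v_1], [v_2], [v_3], [v_4], [v_5], [v_6], [v_7], [v_8], [v_9]
  1-simplices (25): (25 of them)
  2-simplices (16): (16 of them)
  3-simplices (2): [v_0,v_5,v_7,v_8], [v_1,v_2,v_3,v_6]

Hence C_0 ≅ Z^10, C_1 ≅ Z^25, C_2 ≅ Z^16, C_3 ≅ Z^2.

The boundary map ∂_1: C_1 → C_0 is given by ∂[p,q] = [q] − [p].
The 10×25 boundary matrix has rank 9 and Smith normal form diag(1,1,1,1,1,1,1,1,1).

∂_2: C_2 → C_1 maps a triangle to the signed sum of its edges. For instance
  ∂[v_0,v_7,v_8] = [v_7,v_8] − [v_0,v_8] + [v_0,v_7],
  ∂[v_2,v_7,v_8] = [v_7,v_8] − [v_2,v_8] + [v_2,v_7].
This gives a 25×16 integer matrix of rank 14; reducing to Smith normal form yields diagonal entries (1,1,1,1,1,1,1,1,1,1,1,1,1,1).

∂_3: C_3 → C_2 sends each 3-simplex σ to the alternating sum Σ_i (−1)^i (σ with its i-th vertex removed). For instance
  ∂[v_0,v_5,v_7,v_8] = [v_5,v_7,v_8] − [v_0,v_7,v_8] + [v_0,v_5,v_8] − [v_0,v_5,v_7],
  ∂[v_1,v_2,v_3,v_6] = [v_2,v_3,v_6] − [v_1,v_3,v_6] + [v_1,v_2,v_6] − [v_1,v_2,v_3].
As a 16×2 matrix over Z this has rank 2, with invariant factors (1,1).

From H_k ≅ ker(∂_k) / im(∂_{k+1}) we obtain:

  H_0: rank C_0 − rank ∂_1 = 10 − 9 = 1, and the invariant factors of ∂_1 are all 1, so H_0 = Z.
  H_1: rank ker ∂_1 − rank ∂_2 = (25 − 9) − 14 = 2, and the invariant factors of ∂_2 are all 1, so H_1 = Z^2.
  H_2: rank ker ∂_2 − rank ∂_3 = (16 − 14) − 2 = 0, and the invariant factors of ∂_3 are all 1, so H_2 = 0.
  H_3: rank ker ∂_3 − rank ∂_4 = (2 − 2) − 0 = 0, and there is no ∂_4, so H_3 = 0.

As a check, the Euler characteristic is 10 − 25 + 16 − 2 = -1, which agrees with 1 − 2 + 0 − 0 = -1.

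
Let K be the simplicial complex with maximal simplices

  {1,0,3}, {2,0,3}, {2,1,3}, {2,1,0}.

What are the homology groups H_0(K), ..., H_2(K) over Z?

Order the vertices as 0 < 1 < 2 < 3. Listing each simplex with vertices in this order, K has dimension 2 with simplices:

  0-simplices (4): [0], [1], [2], [3]
  1-simplices (6): [0,1], [0,2], [0,3], [1,2], [1,3], [2,3]
  2-simplices (4): [0,1,2], [0,1,3], [0,2,3], [1,2,3]

so the chain groups are C_0 ≅ Z^4, C_1 ≅ Z^6, C_2 ≅ Z^4.

Boundary ∂_1: C_1 → C_0 maps an edge to its endpoints' difference, ∂[p,q] = q − p.
The 4×6 boundary matrix has rank 3 and Smith normal form diag(1,1,1).

∂_2: C_2 → C_1 sends each 2-simplex [p,q,r] to [q,r] − [p,r] + [p,q]. For instance
  ∂[0,1,3] = [1,3] − [0,3] + [0,1],
  ∂[1,2,3] = [2,3] − [1,3] + [1,2].
The 6×4 boundary matrix has rank 3 and Smith normal form diag(1,1,1).

From H_k ≅ ker(∂_k) / im(∂_{k+1}) we obtain:

  H_0: rank C_0 − rank ∂_1 = 4 − 3 = 1, and the invariant factors of ∂_1 are all 1, so H_0 ≅ Z.
  H_1: rank ker ∂_1 − rank ∂_2 = (6 − 3) − 3 = 0, and the invariant factors of ∂_2 are all 1, so H_1 ≅ 0.
  H_2: rank ker ∂_2 − rank ∂_3 = (4 − 3) − 0 = 1, and there is no ∂_3, so H_2 ≅ Z.

H_0 = Z,  H_1 = 0,  H_2 = Z.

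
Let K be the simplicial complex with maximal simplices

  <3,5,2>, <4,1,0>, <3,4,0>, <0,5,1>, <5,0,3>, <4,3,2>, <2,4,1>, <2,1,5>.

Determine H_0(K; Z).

Take the total order 0 < 1 < 2 < 3 < 4 < 5 on the vertex set. Then K (dimension 2) consists of the simplices:

  0-simplices (6): [0], [1], [2], [3], [4], [5]
  1-simplices (12): [0,1], [0,3], [0,4], [0,5], [1,2], [1,4], [1,5], [2,3], [2,4], [2,5], [3,4], [3,5]
  2-simplices (8): [0,1,4], [0,1,5], [0,3,4], [0,3,5], [1,2,4], [1,2,5], [2,3,4], [2,3,5]

giving chain groups C_0 ≅ Z^6, C_1 ≅ Z^12, C_2 ≅ Z^8.

Boundary ∂_1: C_1 → C_0 maps an edge to its endpoints' difference, ∂[p,q] = q − p. For instance
  ∂[1,5] = [5] − [1].
The 6×12 boundary matrix has rank 5 and Smith normal form diag(1,1,1,1,1).

∂_2: C_2 → C_1 acts by ∂[p,q,r] = [q,r] − [p,r] + [p,q]. For instance
  ∂[1,2,4] = [2,4] − [1,4] + [1,2],
  ∂[1,2,5] = [2,5] − [1,5] + [1,2].
As a 12×8 matrix over Z this has rank 7, with invariant factors (1,1,1,1,1,1,1).

Reading off H_k = ker ∂_k / im ∂_{k+1}:

  H_0: rank C_0 − rank ∂_1 = 6 − 5 = 1, and the invariant factors of ∂_1 are all 1, so H_0 ≅ Z.

H_0 ≅ Z.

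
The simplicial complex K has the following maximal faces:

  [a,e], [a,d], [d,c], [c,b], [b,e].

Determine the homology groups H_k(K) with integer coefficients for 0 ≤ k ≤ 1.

H_0 ≅ Z,  H_1 ≅ Z.

Order the vertices as a < b < c < d < e. Listing each simplex with vertices in this order, K has dimension 1 with simplices:

  0-simplices (5): a, b, c, d, e
  1-simplices (5): ad, ae, bc, be, cd

giving chain groups C_0 ≅ Z^5, C_1 ≅ Z^5.

Boundary ∂_1: C_1 → C_0 sends each edge [p,q] (with p < q) to q − p. For instance
  ∂cd = d − c.
As a 5×5 matrix over Z this has rank 4, with invariant factors (1,1,1,1).

Reading off H_k = ker ∂_k / im ∂_{k+1}:

  H_0: rank C_0 − rank ∂_1 = 5 − 4 = 1, and the invariant factors of ∂_1 are all 1, so H_0 ≅ Z.
  H_1: rank ker ∂_1 − rank ∂_2 = (5 − 4) − 0 = 1, and there is no ∂_2, so H_1 ≅ Z.

As a check, the Euler characteristic is 5 − 5 = 0, which agrees with 1 − 1 = 0.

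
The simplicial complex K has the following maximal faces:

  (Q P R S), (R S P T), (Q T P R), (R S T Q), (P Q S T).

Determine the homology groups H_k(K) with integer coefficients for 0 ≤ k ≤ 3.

Fix the vertex order P < Q < R < S < T and write every simplex with vertices in increasing order. Then dim K = 3 and the simplices of K are:

  0-simplices (5): P, Q, R, S, T
  1-simplices (10): PQ, PR, PS, PT, QR, QS, QT, RS, RT, ST
  2-simplices (10): PQR, PQS, PQT, PRS, PRT, PST, QRS, QRT, QST, RST
  3-simplices (5): PQRS, PQRT, PQST, PRST, QRST

giving chain groups C_0 ≅ Z^5, C_1 ≅ Z^10, C_2 ≅ Z^10, C_3 ≅ Z^5.

The boundary map ∂_1: C_1 → C_0 sends each edge [p,q] (with p < q) to q − p. For instance
  ∂RT = T − R.
As a 5×10 matrix over Z this has rank 4, with invariant factors (1,1,1,1).

Boundary ∂_2: C_2 → C_1 acts by ∂[p,q,r] = [q,r] − [p,r] + [p,q]. For instance
  ∂PQR = QR − PR + PQ,
  ∂QRT = RT − QT + QR.
As a 10×10 matrix over Z this has rank 6, with invariant factors (1,1,1,1,1,1).

∂_3: C_3 → C_2 sends each 3-simplex σ to the alternating sum Σ_i (−1)^i (σ with its i-th vertex removed). For instance
  ∂PQRT = QRT − PRT + PQT − PQR,
  ∂PQST = QST − PST + PQT − PQS.
This gives a 10×5 integer matrix of rank 4; reducing to Smith normal form yields diagonal entries (1,1,1,1).

Computing H_k = (kernel of ∂_k) / (image of ∂_{k+1}):

  H_0: rank C_0 − rank ∂_1 = 5 − 4 = 1, and the invariant factors of ∂_1 are all 1, so H_0 ≅ Z.
  H_1: rank ker ∂_1 − rank ∂_2 = (10 − 4) − 6 = 0, and the invariant factors of ∂_2 are all 1, so H_1 ≅ 0.
  H_2: rank ker ∂_2 − rank ∂_3 = (10 − 6) − 4 = 0, and the invariant factors of ∂_3 are all 1, so H_2 ≅ 0.
  H_3: rank ker ∂_3 − rank ∂_4 = (5 − 4) − 0 = 1, and there is no ∂_4, so H_3 ≅ Z.

As a check, the Euler characteristic is 5 − 10 + 10 − 5 = 0, which agrees with 1 − 0 + 0 − 1 = 0.

H_0 = Z,  H_1 = 0,  H_2 = 0,  H_3 = Z.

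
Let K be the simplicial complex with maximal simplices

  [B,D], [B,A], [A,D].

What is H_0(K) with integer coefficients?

H_0 ≅ Z.

Take the total order A < B < D on the vertex set. Then K (dimension 1) consists of the simplices:

  0-simplices (3): A, B, D
  1-simplices (3): AB, AD, BD

Hence C_0 ≅ Z^3, C_1 ≅ Z^3.

Boundary ∂_1: C_1 → C_0 sends each edge [p,q] (with p < q) to q − p. For instance
  ∂BD = D − B.
The resulting 3×3 matrix has rank 2, and its Smith normal form has invariant factors (1,1).

Now H_k = ker ∂_k / im ∂_{k+1}, so:

  H_0: rank C_0 − rank ∂_1 = 3 − 2 = 1, and the invariant factors of ∂_1 are all 1, so H_0 ≅ Z.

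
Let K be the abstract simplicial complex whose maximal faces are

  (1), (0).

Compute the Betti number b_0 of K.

b_0 = 2.

We work with the vertex ordering 0 < 1. The simplices of K, each written with vertices in increasing order, are:

  0-simplices (2): [0], [1]

giving chain groups C_0 ≅ Z^2.

Now H_k = ker ∂_k / im ∂_{k+1}, so:

  H_0: rank C_0 − rank ∂_1 = 2 − 0 = 2, and there is no ∂_1, so H_0 = Z^2.

Hence the Betti numbers are b_0 = 2.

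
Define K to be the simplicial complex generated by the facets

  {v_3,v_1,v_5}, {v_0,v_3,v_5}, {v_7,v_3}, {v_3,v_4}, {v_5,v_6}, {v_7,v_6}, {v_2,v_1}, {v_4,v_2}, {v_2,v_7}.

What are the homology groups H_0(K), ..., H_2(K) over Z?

H_0 ≅ Z,  H_1 ≅ Z^3,  H_2 = 0.

Fix the vertex order v_0 < v_1 < v_2 < v_3 < v_4 < v_5 < v_6 < v_7 and write every simplex with vertices in increasing order. Then dim K = 2 and the simplices of K are:

  0-simplices (8): [v_0], [v_1], [v_2], [v_3], [v_4], [v_5], [v_6], [v_7]
  1-simplices (12): [v_0,v_3], [v_0,v_5], [v_1,v_2], [v_1,v_3], [v_1,v_5], [v_2,v_4], [v_2,v_7], [v_3,v_4], [v_3,v_5], [v_3,v_7], [v_5,v_6], [v_6,v_7]
  2-simplices (2): [v_0,v_3,v_5], [v_1,v_3,v_5]

so the chain groups are C_0 ≅ Z^8, C_1 ≅ Z^12, C_2 ≅ Z^2.

Boundary ∂_1: C_1 → C_0 maps an edge to its endpoints' difference, ∂[p,q] = q − p. For instance
  ∂[v_3,v_5] = [v_5] − [v_3].
The 8×12 boundary matrix has rank 7 and Smith normal form diag(1,1,1,1,1,1,1).

The boundary map ∂_2: C_2 → C_1 acts by ∂[p,q,r] = [q,r] − [p,r] + [p,q]. For instance
  ∂[v_0,v_3,v_5] = [v_3,v_5] − [v_0,v_5] + [v_0,v_3],
  ∂[v_1,v_3,v_5] = [v_3,v_5] − [v_1,v_5] + [v_1,v_3].
The resulting 12×2 matrix has rank 2, and its Smith normal form has invariant factors (1,1).

From H_k ≅ ker(∂_k) / im(∂_{k+1}) we obtain:

  H_0: rank C_0 − rank ∂_1 = 8 − 7 = 1, and the invariant factors of ∂_1 are all 1, so H_0 ≅ Z.
  H_1: rank ker ∂_1 − rank ∂_2 = (12 − 7) − 2 = 3, and the invariant factors of ∂_2 are all 1, so H_1 ≅ Z^3.
  H_2: rank ker ∂_2 − rank ∂_3 = (2 − 2) − 0 = 0, and there is no ∂_3, so H_2 ≅ 0.

As a check, the Euler characteristic is 8 − 12 + 2 = -2, which agrees with 1 − 3 + 0 = -2.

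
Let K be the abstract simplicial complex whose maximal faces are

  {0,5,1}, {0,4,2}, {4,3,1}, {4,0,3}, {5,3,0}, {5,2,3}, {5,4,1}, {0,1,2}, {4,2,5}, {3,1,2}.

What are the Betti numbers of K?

Order the vertices as 0 < 1 < 2 < 3 < 4 < 5. Listing each simplex with vertices in this order, K has dimension 2 with simplices:

  0-simplices (6): [0], [1], [2], [3], [4], [5]
  1-simplices (15): [0,1], [0,2], [0,3], [0,4], [0,5], [1,2], [1,3], [1,4], [1,5], [2,3], [2,4], [2,5], [3,4], [3,5], [4,5]
  2-simplices (10): [0,1,2], [0,1,5], [0,2,4], [0,3,4], [0,3,5], [1,2,3], [1,3,4], [1,4,5], [2,3,5], [2,4,5]

so the chain groups are C_0 ≅ Z^6, C_1 ≅ Z^15, C_2 ≅ Z^10.

Boundary ∂_1: C_1 → C_0 sends each edge [p,q] (with p < q) to q − p. For instance
  ∂[0,5] = [5] − [0].
The 6×15 boundary matrix has rank 5 and Smith normal form diag(1,1,1,1,1).

∂_2: C_2 → C_1 maps a triangle to the signed sum of its edges. For instance
  ∂[0,1,2] = [1,2] − [0,2] + [0,1],
  ∂[0,2,4] = [2,4] − [0,4] + [0,2].
The resulting 15×10 matrix has rank 10, and its Smith normal form has invariant factors (1,1,1,1,1,1,1,1,1,2).

Reading off H_k = ker ∂_k / im ∂_{k+1}:

  H_0: rank C_0 − rank ∂_1 = 6 − 5 = 1, and the invariant factors of ∂_1 are all 1, so H_0 = Z.
  H_1: rank ker ∂_1 − rank ∂_2 = (15 − 5) − 10 = 0, and ∂_2 has invariant factor 2 > 1, so H_1 = Z/2.
  H_2: rank ker ∂_2 − rank ∂_3 = (10 − 10) − 0 = 0, and there is no ∂_3, so H_2 = 0.

Hence the Betti numbers are b_0 = 1, b_1 = 0, b_2 = 0.

b_0 = 1, b_1 = 0, b_2 = 0.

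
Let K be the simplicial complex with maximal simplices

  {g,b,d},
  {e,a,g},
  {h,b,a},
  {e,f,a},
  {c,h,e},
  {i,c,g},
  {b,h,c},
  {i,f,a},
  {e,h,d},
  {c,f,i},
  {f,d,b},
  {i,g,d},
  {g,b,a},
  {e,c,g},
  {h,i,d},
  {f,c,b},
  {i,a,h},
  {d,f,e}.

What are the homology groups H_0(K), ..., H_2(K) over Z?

H_0 ≅ Z,  H_1 ≅ Z^2,  H_2 ≅ Z.

Fix the vertex order a < b < c < d < e < f < g < h < i and write every simplex with vertices in increasing order. Then dim K = 2 and the simplices of K are:

  0-simplices (9): a, b, c, d, e, f, g, h, i
  1-simplices (27): ab, ae, af, ag, ah, ai, bc, bd, bf, bg, bh, ce, cf, cg, ch, ci, de, df, dg, dh, di, ef, eg, eh, fi, gi, hi
  2-simplices (18): abg, abh, aef, aeg, afi, ahi, bcf, bch, bdf, bdg, ceg, ceh, cfi, cgi, def, deh, dgi, dhi

Hence C_0 ≅ Z^9, C_1 ≅ Z^27, C_2 ≅ Z^18.

Boundary ∂_1: C_1 → C_0 maps an edge to its endpoints' difference, ∂[p,q] = q − p. For instance
  ∂di = i − d.
This gives a 9×27 integer matrix of rank 8; reducing to Smith normal form yields diagonal entries (1,1,1,1,1,1,1,1).

The boundary map ∂_2: C_2 → C_1 maps a triangle to the signed sum of its edges. For instance
  ∂bdg = dg − bg + bd,
  ∂ahi = hi − ai + ah.
The 27×18 boundary matrix has rank 17 and Smith normal form diag(1,1,1,1,1,1,1,1,1,1,1,1,1,1,1,1,1).

Now H_k = ker ∂_k / im ∂_{k+1}, so:

  H_0: rank C_0 − rank ∂_1 = 9 − 8 = 1, and the invariant factors of ∂_1 are all 1, so H_0 ≅ Z.
  H_1: rank ker ∂_1 − rank ∂_2 = (27 − 8) − 17 = 2, and the invariant factors of ∂_2 are all 1, so H_1 ≅ Z^2.
  H_2: rank ker ∂_2 − rank ∂_3 = (18 − 17) − 0 = 1, and there is no ∂_3, so H_2 ≅ Z.

As a check, the Euler characteristic is 9 − 27 + 18 = 0, which agrees with 1 − 2 + 1 = 0.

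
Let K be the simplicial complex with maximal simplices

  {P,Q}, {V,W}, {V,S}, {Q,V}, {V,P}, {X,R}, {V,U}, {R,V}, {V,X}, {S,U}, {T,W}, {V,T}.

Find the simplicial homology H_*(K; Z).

H_0 = Z,  H_1 = Z^4.

Take the total order P < Q < R < S < T < U < V < W < X on the vertex set. Then K (dimension 1) consists of the simplices:

  0-simplices (9): P, Q, R, S, T, U, V, W, X
  1-simplices (12): PQ, PV, QV, RV, RX, SU, SV, TV, TW, UV, VW, VX

so the chain groups are C_0 ≅ Z^9, C_1 ≅ Z^12.

Boundary ∂_1: C_1 → C_0 is given by ∂[p,q] = [q] − [p].
This gives a 9×12 integer matrix of rank 8; reducing to Smith normal form yields diagonal entries (1,1,1,1,1,1,1,1).

From H_k ≅ ker(∂_k) / im(∂_{k+1}) we obtain:

  H_0: rank C_0 − rank ∂_1 = 9 − 8 = 1, and the invariant factors of ∂_1 are all 1, so H_0 ≅ Z.
  H_1: rank ker ∂_1 − rank ∂_2 = (12 − 8) − 0 = 4, and there is no ∂_2, so H_1 ≅ Z^4.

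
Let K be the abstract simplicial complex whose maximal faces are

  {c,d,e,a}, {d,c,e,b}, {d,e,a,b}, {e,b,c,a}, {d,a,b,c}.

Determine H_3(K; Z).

H_3 = Z.

We work with the vertex ordering a < b < c < d < e. The simplices of K, each written with vertices in increasing order, are:

  0-simplices (5): a, b, c, d, e
  1-simplices (10): ab, ac, ad, ae, bc, bd, be, cd, ce, de
  2-simplices (10): abc, abd, abe, acd, ace, ade, bcd, bce, bde, cde
  3-simplices (5): abcd, abce, abde, acde, bcde

so the chain groups are C_0 ≅ Z^5, C_1 ≅ Z^10, C_2 ≅ Z^10, C_3 ≅ Z^5.

The boundary map ∂_1: C_1 → C_0 is given by ∂[p,q] = [q] − [p]. For instance
  ∂ae = e − a.
As a 5×10 matrix over Z this has rank 4, with invariant factors (1,1,1,1).

∂_2: C_2 → C_1 maps a triangle to the signed sum of its edges. For instance
  ∂acd = cd − ad + ac,
  ∂bce = ce − be + bc.
The resulting 10×10 matrix has rank 6, and its Smith normal form has invariant factors (1,1,1,1,1,1).

∂_3: C_3 → C_2 sends each 3-simplex σ to the alternating sum Σ_i (−1)^i (σ with its i-th vertex removed). For instance
  ∂bcde = cde − bde + bce − bcd,
  ∂abde = bde − ade + abe − abd.
The 10×5 boundary matrix has rank 4 and Smith normal form diag(1,1,1,1).

Reading off H_k = ker ∂_k / im ∂_{k+1}:

  H_3: rank ker ∂_3 − rank ∂_4 = (5 − 4) − 0 = 1, and there is no ∂_4, so H_3 ≅ Z.

(K is a triangulation of the 3-sphere S^3.)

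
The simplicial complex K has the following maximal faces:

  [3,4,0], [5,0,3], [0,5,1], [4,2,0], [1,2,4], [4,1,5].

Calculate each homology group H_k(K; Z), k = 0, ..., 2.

H_0 ≅ Z,  H_1 ≅ Z,  H_2 = 0.

Fix the vertex order 0 < 1 < 2 < 3 < 4 < 5 and write every simplex with vertices in increasing order. Then dim K = 2 and the simplices of K are:

  0-simplices (6): [0], [1], [2], [3], [4], [5]
  1-simplices (12): [0,1], [0,2], [0,3], [0,4], [0,5], [1,2], [1,4], [1,5], [2,4], [3,4], [3,5], [4,5]
  2-simplices (6): [0,1,5], [0,2,4], [0,3,4], [0,3,5], [1,2,4], [1,4,5]

Hence C_0 ≅ Z^6, C_1 ≅ Z^12, C_2 ≅ Z^6.

∂_1: C_1 → C_0 sends each edge [p,q] (with p < q) to q − p.
The 6×12 boundary matrix has rank 5 and Smith normal form diag(1,1,1,1,1).

∂_2: C_2 → C_1 maps a triangle to the signed sum of its edges. For instance
  ∂[0,1,5] = [1,5] − [0,5] + [0,1],
  ∂[1,4,5] = [4,5] − [1,5] + [1,4].
This gives a 12×6 integer matrix of rank 6; reducing to Smith normal form yields diagonal entries (1,1,1,1,1,1).

Now H_k = ker ∂_k / im ∂_{k+1}, so:

  H_0: rank C_0 − rank ∂_1 = 6 − 5 = 1, and the invariant factors of ∂_1 are all 1, so H_0 = Z.
  H_1: rank ker ∂_1 − rank ∂_2 = (12 − 5) − 6 = 1, and the invariant factors of ∂_2 are all 1, so H_1 = Z.
  H_2: rank ker ∂_2 − rank ∂_3 = (6 − 6) − 0 = 0, and there is no ∂_3, so H_2 = 0.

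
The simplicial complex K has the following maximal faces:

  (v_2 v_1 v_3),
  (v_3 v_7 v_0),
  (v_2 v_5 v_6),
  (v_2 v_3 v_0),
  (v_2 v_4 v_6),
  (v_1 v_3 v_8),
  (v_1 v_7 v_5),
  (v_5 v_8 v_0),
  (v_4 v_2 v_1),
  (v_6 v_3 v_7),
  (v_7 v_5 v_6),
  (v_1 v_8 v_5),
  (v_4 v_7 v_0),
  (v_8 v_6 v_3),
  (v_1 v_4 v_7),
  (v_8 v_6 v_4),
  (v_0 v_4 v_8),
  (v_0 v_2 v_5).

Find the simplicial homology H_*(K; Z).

K has 9 vertices, 27 edges, 18 triangles.
rank ∂_0 = 0, rank ∂_1 = 8 ⇒ b_0 = 9 − 0 − 8 = 1; all invariant factors of ∂_1 are 1 so no torsion. So H_0 ≅ Z.
rank ∂_1 = 8, rank ∂_2 = 17 ⇒ b_1 = 27 − 8 − 17 = 2; all invariant factors of ∂_2 are 1 so no torsion. So H_1 ≅ Z^2.
rank ∂_2 = 17, rank ∂_3 = 0 ⇒ b_2 = 18 − 17 − 0 = 1. So H_2 ≅ Z.

H_0 ≅ Z,  H_1 ≅ Z^2,  H_2 ≅ Z.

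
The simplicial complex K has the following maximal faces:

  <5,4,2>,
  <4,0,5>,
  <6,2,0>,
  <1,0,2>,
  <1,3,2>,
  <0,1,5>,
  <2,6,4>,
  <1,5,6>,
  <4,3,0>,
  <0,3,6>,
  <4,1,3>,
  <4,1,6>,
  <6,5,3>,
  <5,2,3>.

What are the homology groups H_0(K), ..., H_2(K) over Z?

H_0 = Z,  H_1 = Z^2,  H_2 = Z.

Fix the vertex order 0 < 1 < 2 < 3 < 4 < 5 < 6 and write every simplex with vertices in increasing order. Then dim K = 2 and the simplices of K are:

  0-simplices (7): [0], [1], [2], [3], [4], [5], [6]
  1-simplices (21): [0,1], [0,2], [0,3], [0,4], [0,5], [0,6], [1,2], [1,3], [1,4], [1,5], [1,6], [2,3], [2,4], [2,5], [2,6], [3,4], [3,5], [3,6], [4,5], [4,6], [5,6]
  2-simplices (14): [0,1,2], [0,1,5], [0,2,6], [0,3,4], [0,3,6], [0,4,5], [1,2,3], [1,3,4], [1,4,6], [1,5,6], [2,3,5], [2,4,5], [2,4,6], [3,5,6]

giving chain groups C_0 ≅ Z^7, C_1 ≅ Z^21, C_2 ≅ Z^14.

∂_1: C_1 → C_0 maps an edge to its endpoints' difference, ∂[p,q] = q − p.
This gives a 7×21 integer matrix of rank 6; reducing to Smith normal form yields diagonal entries (1,1,1,1,1,1).

∂_2: C_2 → C_1 sends each 2-simplex [p,q,r] to [q,r] − [p,r] + [p,q]. For instance
  ∂[1,2,3] = [2,3] − [1,3] + [1,2],
  ∂[0,4,5] = [4,5] − [0,5] + [0,4].
The resulting 21×14 matrix has rank 13, and its Smith normal form has invariant factors (1,1,1,1,1,1,1,1,1,1,1,1,1).

Reading off H_k = ker ∂_k / im ∂_{k+1}:

  H_0: rank C_0 − rank ∂_1 = 7 − 6 = 1, and the invariant factors of ∂_1 are all 1, so H_0 = Z.
  H_1: rank ker ∂_1 − rank ∂_2 = (21 − 6) − 13 = 2, and the invariant factors of ∂_2 are all 1, so H_1 = Z^2.
  H_2: rank ker ∂_2 − rank ∂_3 = (14 − 13) − 0 = 1, and there is no ∂_3, so H_2 = Z.

(K is a triangulation of the torus T^2.)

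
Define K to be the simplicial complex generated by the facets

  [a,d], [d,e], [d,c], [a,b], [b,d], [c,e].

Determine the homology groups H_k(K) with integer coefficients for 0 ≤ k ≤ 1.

H_0 = Z,  H_1 = Z^2.

Order the vertices as a < b < c < d < e. Listing each simplex with vertices in this order, K has dimension 1 with simplices:

  0-simplices (5): a, b, c, d, e
  1-simplices (6): ab, ad, bd, cd, ce, de

so the chain groups are C_0 ≅ Z^5, C_1 ≅ Z^6.

Boundary ∂_1: C_1 → C_0 is given by ∂[p,q] = [q] − [p]. For instance
  ∂ab = b − a.
This gives a 5×6 integer matrix of rank 4; reducing to Smith normal form yields diagonal entries (1,1,1,1).

Reading off H_k = ker ∂_k / im ∂_{k+1}:

  H_0: rank C_0 − rank ∂_1 = 5 − 4 = 1, and the invariant factors of ∂_1 are all 1, so H_0 ≅ Z.
  H_1: rank ker ∂_1 − rank ∂_2 = (6 − 4) − 0 = 2, and there is no ∂_2, so H_1 ≅ Z^2.

As a check, the Euler characteristic is 5 − 6 = -1, which agrees with 1 − 2 = -1.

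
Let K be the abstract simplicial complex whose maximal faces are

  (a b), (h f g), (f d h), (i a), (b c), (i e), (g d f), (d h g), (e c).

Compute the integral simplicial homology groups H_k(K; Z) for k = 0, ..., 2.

Take the total order a < b < c < d < e < f < g < h < i on the vertex set. Then K (dimension 2) consists of the simplices:

  0-simplices (9): a, b, c, d, e, f, g, h, i
  1-simplices (11): ab, ai, bc, ce, df, dg, dh, ei, fg, fh, gh
  2-simplices (4): dfg, dfh, dgh, fgh

so the chain groups are C_0 ≅ Z^9, C_1 ≅ Z^11, C_2 ≅ Z^4.

∂_1: C_1 → C_0 is given by ∂[p,q] = [q] − [p]. For instance
  ∂dg = g − d.
The resulting 9×11 matrix has rank 7, and its Smith normal form has invariant factors (1,1,1,1,1,1,1).

Boundary ∂_2: C_2 → C_1 maps a triangle to the signed sum of its edges. For instance
  ∂dfg = fg − dg + df,
  ∂fgh = gh − fh + fg.
As a 11×4 matrix over Z this has rank 3, with invariant factors (1,1,1).

Computing H_k = (kernel of ∂_k) / (image of ∂_{k+1}):

  H_0: rank C_0 − rank ∂_1 = 9 − 7 = 2, and the invariant factors of ∂_1 are all 1, so H_0 ≅ Z^2.
  H_1: rank ker ∂_1 − rank ∂_2 = (11 − 7) − 3 = 1, and the invariant factors of ∂_2 are all 1, so H_1 ≅ Z.
  H_2: rank ker ∂_2 − rank ∂_3 = (4 − 3) − 0 = 1, and there is no ∂_3, so H_2 ≅ Z.

H_0 = Z^2,  H_1 = Z,  H_2 = Z.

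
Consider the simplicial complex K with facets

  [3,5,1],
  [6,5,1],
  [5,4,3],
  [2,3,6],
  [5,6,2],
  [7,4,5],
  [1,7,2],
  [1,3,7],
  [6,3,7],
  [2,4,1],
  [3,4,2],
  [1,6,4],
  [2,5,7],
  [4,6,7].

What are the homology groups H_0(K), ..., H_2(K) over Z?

K has 7 vertices, 21 edges, 14 triangles.
rank ∂_0 = 0, rank ∂_1 = 6 ⇒ b_0 = 7 − 0 − 6 = 1; all invariant factors of ∂_1 are 1 so no torsion. So H_0 = Z.
rank ∂_1 = 6, rank ∂_2 = 13 ⇒ b_1 = 21 − 6 − 13 = 2; all invariant factors of ∂_2 are 1 so no torsion. So H_1 = Z^2.
rank ∂_2 = 13, rank ∂_3 = 0 ⇒ b_2 = 14 − 13 − 0 = 1. So H_2 = Z.

H_0 = Z,  H_1 = Z^2,  H_2 = Z.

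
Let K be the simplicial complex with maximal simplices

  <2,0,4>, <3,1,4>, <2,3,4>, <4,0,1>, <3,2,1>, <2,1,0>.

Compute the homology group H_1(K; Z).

We work with the vertex ordering 0 < 1 < 2 < 3 < 4. The simplices of K, each written with vertices in increasing order, are:

  0-simplices (5): [0], [1], [2], [3], [4]
  1-simplices (9): [0,1], [0,2], [0,4], [1,2], [1,3], [1,4], [2,3], [2,4], [3,4]
  2-simplices (6): [0,1,2], [0,1,4], [0,2,4], [1,2,3], [1,3,4], [2,3,4]

Hence C_0 ≅ Z^5, C_1 ≅ Z^9, C_2 ≅ Z^6.

The boundary map ∂_1: C_1 → C_0 maps an edge to its endpoints' difference, ∂[p,q] = q − p. For instance
  ∂[1,3] = [3] − [1].
As a 5×9 matrix over Z this has rank 4, with invariant factors (1,1,1,1).

Boundary ∂_2: C_2 → C_1 acts by ∂[p,q,r] = [q,r] − [p,r] + [p,q]. For instance
  ∂[1,2,3] = [2,3] − [1,3] + [1,2],
  ∂[0,1,4] = [1,4] − [0,4] + [0,1].
The 9×6 boundary matrix has rank 5 and Smith normal form diag(1,1,1,1,1).

Computing H_k = (kernel of ∂_k) / (image of ∂_{k+1}):

  H_1: rank ker ∂_1 − rank ∂_2 = (9 − 4) − 5 = 0, and the invariant factors of ∂_2 are all 1, so H_1 ≅ 0.

H_1 = 0.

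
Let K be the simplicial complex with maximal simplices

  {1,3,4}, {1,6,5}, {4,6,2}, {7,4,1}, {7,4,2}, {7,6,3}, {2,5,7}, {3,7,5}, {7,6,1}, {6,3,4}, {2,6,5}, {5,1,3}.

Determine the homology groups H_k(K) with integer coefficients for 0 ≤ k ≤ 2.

K has 7 vertices, 18 edges, 12 triangles.
rank ∂_0 = 0, rank ∂_1 = 6 ⇒ b_0 = 7 − 0 − 6 = 1; all invariant factors of ∂_1 are 1 so no torsion. So H_0 ≅ Z.
rank ∂_1 = 6, rank ∂_2 = 12 ⇒ b_1 = 18 − 6 − 12 = 0; ∂_2 has invariant factor(s) [2] giving torsion. So H_1 ≅ Z/2.
rank ∂_2 = 12, rank ∂_3 = 0 ⇒ b_2 = 12 − 12 − 0 = 0. So H_2 ≅ 0.

H_0 = Z,  H_1 = Z/2,  H_2 = 0.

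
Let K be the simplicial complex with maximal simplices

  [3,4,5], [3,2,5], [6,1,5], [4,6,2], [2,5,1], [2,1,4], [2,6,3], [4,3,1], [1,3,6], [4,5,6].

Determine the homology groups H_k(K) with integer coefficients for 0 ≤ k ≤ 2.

H_0 = Z,  H_1 = Z/2Z,  H_2 = 0.

Order the vertices as 1 < 2 < 3 < 4 < 5 < 6. Listing each simplex with vertices in this order, K has dimension 2 with simplices:

  0-simplices (6): [1], [2], [3], [4], [5], [6]
  1-simplices (15): [1,2], [1,3], [1,4], [1,5], [1,6], [2,3], [2,4], [2,5], [2,6], [3,4], [3,5], [3,6], [4,5], [4,6], [5,6]
  2-simplices (10): [1,2,4], [1,2,5], [1,3,4], [1,3,6], [1,5,6], [2,3,5], [2,3,6], [2,4,6], [3,4,5], [4,5,6]

so the chain groups are C_0 ≅ Z^6, C_1 ≅ Z^15, C_2 ≅ Z^10.

∂_1: C_1 → C_0 maps an edge to its endpoints' difference, ∂[p,q] = q − p. For instance
  ∂[2,6] = [6] − [2].
The resulting 6×15 matrix has rank 5, and its Smith normal form has invariant factors (1,1,1,1,1).

Boundary ∂_2: C_2 → C_1 acts by ∂[p,q,r] = [q,r] − [p,r] + [p,q]. For instance
  ∂[1,2,4] = [2,4] − [1,4] + [1,2],
  ∂[1,3,4] = [3,4] − [1,4] + [1,3].
As a 15×10 matrix over Z this has rank 10, with invariant factors (1,1,1,1,1,1,1,1,1,2).

From H_k ≅ ker(∂_k) / im(∂_{k+1}) we obtain:

  H_0: rank C_0 − rank ∂_1 = 6 − 5 = 1, and the invariant factors of ∂_1 are all 1, so H_0 = Z.
  H_1: rank ker ∂_1 − rank ∂_2 = (15 − 5) − 10 = 0, and ∂_2 has invariant factor 2 > 1, so H_1 = Z/2Z.
  H_2: rank ker ∂_2 − rank ∂_3 = (10 − 10) − 0 = 0, and there is no ∂_3, so H_2 = 0.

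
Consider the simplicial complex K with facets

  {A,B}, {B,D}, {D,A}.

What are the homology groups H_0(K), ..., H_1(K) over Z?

Fix the vertex order A < B < D and write every simplex with vertices in increasing order. Then dim K = 1 and the simplices of K are:

  0-simplices (3): A, B, D
  1-simplices (3): AB, AD, BD

giving chain groups C_0 ≅ Z^3, C_1 ≅ Z^3.

Boundary ∂_1: C_1 → C_0 is given by ∂[p,q] = [q] − [p]. For instance
  ∂BD = D − B.
The 3×3 boundary matrix has rank 2 and Smith normal form diag(1,1).

Computing H_k = (kernel of ∂_k) / (image of ∂_{k+1}):

  H_0: rank C_0 − rank ∂_1 = 3 − 2 = 1, and the invariant factors of ∂_1 are all 1, so H_0 ≅ Z.
  H_1: rank ker ∂_1 − rank ∂_2 = (3 − 2) − 0 = 1, and there is no ∂_2, so H_1 ≅ Z.

(K is a triangulation of the circle S^1.)

H_0 = Z,  H_1 = Z.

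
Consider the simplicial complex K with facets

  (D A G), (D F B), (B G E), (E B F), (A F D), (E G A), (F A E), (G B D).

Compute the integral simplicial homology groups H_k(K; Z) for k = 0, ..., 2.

H_0 = Z,  H_1 = 0,  H_2 = Z.

Order the vertices as A < B < D < E < F < G. Listing each simplex with vertices in this order, K has dimension 2 with simplices:

  0-simplices (6): A, B, D, E, F, G
  1-simplices (12): AD, AE, AF, AG, BD, BE, BF, BG, DF, DG, EF, EG
  2-simplices (8): ADF, ADG, AEF, AEG, BDF, BDG, BEF, BEG

Hence C_0 ≅ Z^6, C_1 ≅ Z^12, C_2 ≅ Z^8.

Boundary ∂_1: C_1 → C_0 sends each edge [p,q] (with p < q) to q − p. For instance
  ∂AD = D − A.
As a 6×12 matrix over Z this has rank 5, with invariant factors (1,1,1,1,1).

Boundary ∂_2: C_2 → C_1 maps a triangle to the signed sum of its edges. For instance
  ∂AEG = EG − AG + AE,
  ∂BDF = DF − BF + BD.
The 12×8 boundary matrix has rank 7 and Smith normal form diag(1,1,1,1,1,1,1).

Reading off H_k = ker ∂_k / im ∂_{k+1}:

  H_0: rank C_0 − rank ∂_1 = 6 − 5 = 1, and the invariant factors of ∂_1 are all 1, so H_0 ≅ Z.
  H_1: rank ker ∂_1 − rank ∂_2 = (12 − 5) − 7 = 0, and the invariant factors of ∂_2 are all 1, so H_1 ≅ 0.
  H_2: rank ker ∂_2 − rank ∂_3 = (8 − 7) − 0 = 1, and there is no ∂_3, so H_2 ≅ Z.

As a check, the Euler characteristic is 6 − 12 + 8 = 2, which agrees with 1 − 0 + 1 = 2.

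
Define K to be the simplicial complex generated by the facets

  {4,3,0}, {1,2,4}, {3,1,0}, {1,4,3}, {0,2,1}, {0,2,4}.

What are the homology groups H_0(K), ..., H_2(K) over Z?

We work with the vertex ordering 0 < 1 < 2 < 3 < 4. The simplices of K, each written with vertices in increasing order, are:

  0-simplices (5): [0], [1], [2], [3], [4]
  1-simplices (9): [0,1], [0,2], [0,3], [0,4], [1,2], [1,3], [1,4], [2,4], [3,4]
  2-simplices (6): [0,1,2], [0,1,3], [0,2,4], [0,3,4], [1,2,4], [1,3,4]

giving chain groups C_0 ≅ Z^5, C_1 ≅ Z^9, C_2 ≅ Z^6.

Boundary ∂_1: C_1 → C_0 is given by ∂[p,q] = [q] − [p]. For instance
  ∂[3,4] = [4] − [3].
This gives a 5×9 integer matrix of rank 4; reducing to Smith normal form yields diagonal entries (1,1,1,1).

The boundary map ∂_2: C_2 → C_1 acts by ∂[p,q,r] = [q,r] − [p,r] + [p,q]. For instance
  ∂[0,1,3] = [1,3] − [0,3] + [0,1],
  ∂[1,2,4] = [2,4] − [1,4] + [1,2].
The 9×6 boundary matrix has rank 5 and Smith normal form diag(1,1,1,1,1).

Computing H_k = (kernel of ∂_k) / (image of ∂_{k+1}):

  H_0: rank C_0 − rank ∂_1 = 5 − 4 = 1, and the invariant factors of ∂_1 are all 1, so H_0 ≅ Z.
  H_1: rank ker ∂_1 − rank ∂_2 = (9 − 4) − 5 = 0, and the invariant factors of ∂_2 are all 1, so H_1 ≅ 0.
  H_2: rank ker ∂_2 − rank ∂_3 = (6 − 5) − 0 = 1, and there is no ∂_3, so H_2 ≅ Z.

As a check, the Euler characteristic is 5 − 9 + 6 = 2, which agrees with 1 − 0 + 1 = 2.

H_0 = Z,  H_1 = 0,  H_2 = Z.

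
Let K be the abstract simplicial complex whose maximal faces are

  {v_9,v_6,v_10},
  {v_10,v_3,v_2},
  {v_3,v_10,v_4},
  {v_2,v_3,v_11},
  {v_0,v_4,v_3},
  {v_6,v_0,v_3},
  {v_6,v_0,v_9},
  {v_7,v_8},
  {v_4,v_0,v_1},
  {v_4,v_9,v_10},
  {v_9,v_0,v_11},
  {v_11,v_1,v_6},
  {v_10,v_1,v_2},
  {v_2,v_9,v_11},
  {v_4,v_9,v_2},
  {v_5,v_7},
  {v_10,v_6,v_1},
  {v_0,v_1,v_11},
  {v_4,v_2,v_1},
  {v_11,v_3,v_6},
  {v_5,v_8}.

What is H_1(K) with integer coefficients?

Order the vertices as v_0 < v_1 < v_2 < v_3 < v_4 < v_5 < v_6 < v_7 < v_8 < v_9 < v_10 < v_11. Listing each simplex with vertices in this order, K has dimension 2 with simplices:

  0-simplices (12): [v_0], [v_1], [v_2], [v_3], [v_4], [v_5], [v_6], [v_7], [v_8], [v_9], [v_10], [v_11]
  1-simplices (30): (30 of them)
  2-simplices (18): (18 of them)

Hence C_0 ≅ Z^12, C_1 ≅ Z^30, C_2 ≅ Z^18.

Boundary ∂_1: C_1 → C_0 sends each edge [p,q] (with p < q) to q − p. For instance
  ∂[v_9,v_10] = [v_10] − [v_9].
This gives a 12×30 integer matrix of rank 10; reducing to Smith normal form yields diagonal entries (1,1,1,1,1,1,1,1,1,1).

Boundary ∂_2: C_2 → C_1 acts by ∂[p,q,r] = [q,r] − [p,r] + [p,q]. For instance
  ∂[v_2,v_4,v_9] = [v_4,v_9] − [v_2,v_9] + [v_2,v_4],
  ∂[v_2,v_3,v_10] = [v_3,v_10] − [v_2,v_10] + [v_2,v_3].
As a 30×18 matrix over Z this has rank 18, with invariant factors (1,1,1,1,1,1,1,1,1,1,1,1,1,1,1,1,1,2).

Computing H_k = (kernel of ∂_k) / (image of ∂_{k+1}):

  H_1: rank ker ∂_1 − rank ∂_2 = (30 − 10) − 18 = 2, and ∂_2 has invariant factor 2 > 1, so H_1 ≅ Z^2 ⊕ Z_2.

H_1 = Z^2 ⊕ Z_2.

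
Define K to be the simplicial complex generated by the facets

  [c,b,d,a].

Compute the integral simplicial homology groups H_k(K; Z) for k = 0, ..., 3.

Take the total order a < b < c < d on the vertex set. Then K (dimension 3) consists of the simplices:

  0-simplices (4): a, b, c, d
  1-simplices (6): ab, ac, ad, bc, bd, cd
  2-simplices (4): abc, abd, acd, bcd
  3-simplices (1): abcd

so the chain groups are C_0 ≅ Z^4, C_1 ≅ Z^6, C_2 ≅ Z^4, C_3 ≅ Z^1.

∂_1: C_1 → C_0 maps an edge to its endpoints' difference, ∂[p,q] = q − p. For instance
  ∂ac = c − a.
As a 4×6 matrix over Z this has rank 3, with invariant factors (1,1,1).

∂_2: C_2 → C_1 maps a triangle to the signed sum of its edges. For instance
  ∂abd = bd − ad + ab,
  ∂abc = bc − ac + ab.
As a 6×4 matrix over Z this has rank 3, with invariant factors (1,1,1).

The boundary map ∂_3: C_3 → C_2 sends each 3-simplex σ to the alternating sum Σ_i (−1)^i (σ with its i-th vertex removed). For instance
  ∂abcd = bcd − acd + abd − abc.
As a 4×1 matrix over Z this has rank 1, with invariant factors (1).

Now H_k = ker ∂_k / im ∂_{k+1}, so:

  H_0: rank C_0 − rank ∂_1 = 4 − 3 = 1, and the invariant factors of ∂_1 are all 1, so H_0 ≅ Z.
  H_1: rank ker ∂_1 − rank ∂_2 = (6 − 3) − 3 = 0, and the invariant factors of ∂_2 are all 1, so H_1 ≅ 0.
  H_2: rank ker ∂_2 − rank ∂_3 = (4 − 3) − 1 = 0, and the invariant factors of ∂_3 are all 1, so H_2 ≅ 0.
  H_3: rank ker ∂_3 − rank ∂_4 = (1 − 1) − 0 = 0, and there is no ∂_4, so H_3 ≅ 0.

H_0 ≅ Z,  H_1 = 0,  H_2 = 0,  H_3 = 0.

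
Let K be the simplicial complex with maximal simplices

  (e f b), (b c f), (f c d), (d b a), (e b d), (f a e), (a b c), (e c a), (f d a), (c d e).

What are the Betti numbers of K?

Take the total order a < b < c < d < e < f on the vertex set. Then K (dimension 2) consists of the simplices:

  0-simplices (6): a, b, c, d, e, f
  1-simplices (15): ab, ac, ad, ae, af, bc, bd, be, bf, cd, ce, cf, de, df, ef
  2-simplices (10): abc, abd, ace, adf, aef, bcf, bde, bef, cde, cdf

giving chain groups C_0 ≅ Z^6, C_1 ≅ Z^15, C_2 ≅ Z^10.

The boundary map ∂_1: C_1 → C_0 is given by ∂[p,q] = [q] − [p]. For instance
  ∂cd = d − c.
The 6×15 boundary matrix has rank 5 and Smith normal form diag(1,1,1,1,1).

∂_2: C_2 → C_1 acts by ∂[p,q,r] = [q,r] − [p,r] + [p,q]. For instance
  ∂bcf = cf − bf + bc,
  ∂cdf = df − cf + cd.
The resulting 15×10 matrix has rank 10, and its Smith normal form has invariant factors (1,1,1,1,1,1,1,1,1,2).

Computing H_k = (kernel of ∂_k) / (image of ∂_{k+1}):

  H_0: rank C_0 − rank ∂_1 = 6 − 5 = 1, and the invariant factors of ∂_1 are all 1, so H_0 ≅ Z.
  H_1: rank ker ∂_1 − rank ∂_2 = (15 − 5) − 10 = 0, and ∂_2 has invariant factor 2 > 1, so H_1 ≅ Z/2.
  H_2: rank ker ∂_2 − rank ∂_3 = (10 − 10) − 0 = 0, and there is no ∂_3, so H_2 ≅ 0.

As a check, the Euler characteristic is 6 − 15 + 10 = 1, which agrees with 1 − 0 + 0 = 1.

Hence the Betti numbers are b_0 = 1, b_1 = 0, b_2 = 0.

b_0 = 1, b_1 = 0, b_2 = 0.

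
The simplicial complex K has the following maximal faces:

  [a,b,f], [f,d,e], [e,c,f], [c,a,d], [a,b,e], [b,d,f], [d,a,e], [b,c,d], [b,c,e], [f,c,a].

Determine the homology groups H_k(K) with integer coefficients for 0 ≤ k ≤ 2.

H_0 ≅ Z,  H_1 ≅ Z/2Z,  H_2 = 0.

Fix the vertex order a < b < c < d < e < f and write every simplex with vertices in increasing order. Then dim K = 2 and the simplices of K are:

  0-simplices (6): a, b, c, d, e, f
  1-simplices (15): ab, ac, ad, ae, af, bc, bd, be, bf, cd, ce, cf, de, df, ef
  2-simplices (10): abe, abf, acd, acf, ade, bcd, bce, bdf, cef, def

Hence C_0 ≅ Z^6, C_1 ≅ Z^15, C_2 ≅ Z^10.

Boundary ∂_1: C_1 → C_0 sends each edge [p,q] (with p < q) to q − p. For instance
  ∂ad = d − a.
This gives a 6×15 integer matrix of rank 5; reducing to Smith normal form yields diagonal entries (1,1,1,1,1).

The boundary map ∂_2: C_2 → C_1 maps a triangle to the signed sum of its edges. For instance
  ∂ade = de − ae + ad,
  ∂cef = ef − cf + ce.
The 15×10 boundary matrix has rank 10 and Smith normal form diag(1,1,1,1,1,1,1,1,1,2).

Now H_k = ker ∂_k / im ∂_{k+1}, so:

  H_0: rank C_0 − rank ∂_1 = 6 − 5 = 1, and the invariant factors of ∂_1 are all 1, so H_0 = Z.
  H_1: rank ker ∂_1 − rank ∂_2 = (15 − 5) − 10 = 0, and ∂_2 has invariant factor 2 > 1, so H_1 = Z/2Z.
  H_2: rank ker ∂_2 − rank ∂_3 = (10 − 10) − 0 = 0, and there is no ∂_3, so H_2 = 0.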